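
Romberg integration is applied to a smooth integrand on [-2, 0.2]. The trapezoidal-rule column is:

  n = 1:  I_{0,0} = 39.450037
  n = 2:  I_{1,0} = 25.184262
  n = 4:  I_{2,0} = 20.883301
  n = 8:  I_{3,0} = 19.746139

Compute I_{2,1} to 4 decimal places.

I_{2,1} = (4·20.883301 − 25.184262) / 3 = 19.449647

19.4496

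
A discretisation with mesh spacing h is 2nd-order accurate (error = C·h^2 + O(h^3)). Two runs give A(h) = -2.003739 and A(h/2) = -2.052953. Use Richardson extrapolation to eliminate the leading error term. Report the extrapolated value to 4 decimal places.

Extrapolated value = (4·A(h/2) − A(h)) / (4 − 1)
= (4·(-2.052953) − (-2.003739)) / 3
= -6.208073 / 3 = -2.069358

-2.0694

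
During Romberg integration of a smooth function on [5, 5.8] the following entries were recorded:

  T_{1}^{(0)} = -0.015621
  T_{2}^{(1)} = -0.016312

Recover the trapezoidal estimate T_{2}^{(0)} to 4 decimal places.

-0.0161

From T_{2}^{(1)} = (4·T_{2}^{(0)} − T_{1}^{(0)})/3, solve for T_{2}^{(0)}:
4·T_{2}^{(0)} = 3·(-0.016312) + (-0.015621) = -0.064557
T_{2}^{(0)} = -0.016139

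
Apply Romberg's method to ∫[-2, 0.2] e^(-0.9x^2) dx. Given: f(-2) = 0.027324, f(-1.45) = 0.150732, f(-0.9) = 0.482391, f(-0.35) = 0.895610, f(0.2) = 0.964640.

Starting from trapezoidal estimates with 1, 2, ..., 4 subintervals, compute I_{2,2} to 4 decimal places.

1.1297

I_{0,0} (trapezoid, 1 panel, h=2.2000): 1.091160
I_{1,0} (trapezoid, 2 panels, h=1.1000): 1.076210
I_{2,0} (trapezoid, 4 panels, h=0.5500): 1.113593
I_{1,1} = 1.076210 + (1.076210 − 1.091160)/3 = 1.071227
I_{2,1} = 1.113593 + (1.113593 − 1.076210)/3 = 1.126054
I_{2,2} = 1.126054 + (1.126054 − 1.071227)/15 = 1.129709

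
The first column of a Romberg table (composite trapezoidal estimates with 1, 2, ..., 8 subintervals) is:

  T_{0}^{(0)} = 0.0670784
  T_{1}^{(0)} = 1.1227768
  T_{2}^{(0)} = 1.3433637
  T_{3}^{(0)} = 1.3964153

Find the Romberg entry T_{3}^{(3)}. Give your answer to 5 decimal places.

Richardson extrapolation on the trapezoidal column (denominator 4−1=3):
T_{1}^{(1)} = (4·1.1227768 − 0.0670784) / 3 = 1.4746763
T_{2}^{(1)} = (4·1.3433637 − 1.1227768) / 3 = 1.4168927
T_{3}^{(1)} = 1.3964153 + (1.3964153 − 1.3433637)/3 = 1.4140992
T_{2}^{(2)} = 1.4168927 + (1.4168927 − 1.4746763)/15 = 1.4130405
T_{3}^{(2)} = 1.4140992 + (1.4140992 − 1.4168927)/15 = 1.4139130
T_{3}^{(3)} = 1.4139130 + (1.4139130 − 1.4130405)/63 = 1.4139268

1.41393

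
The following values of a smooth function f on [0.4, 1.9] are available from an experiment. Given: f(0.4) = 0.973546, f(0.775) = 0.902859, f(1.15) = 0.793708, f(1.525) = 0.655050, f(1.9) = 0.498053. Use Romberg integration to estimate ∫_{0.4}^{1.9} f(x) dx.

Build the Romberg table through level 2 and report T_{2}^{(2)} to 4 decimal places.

1.1613

T_{0}^{(0)} (trapezoid, 1 panel, h=1.5000): 1.103699
T_{1}^{(0)} (trapezoid, 2 panels, h=0.7500): 1.147131
T_{2}^{(0)} (trapezoid, 4 panels, h=0.3750): 1.157781
T_{1}^{(1)} = 1.147131 + (1.147131 − 1.103699)/3 = 1.161608
T_{2}^{(1)} = 1.157781 + (1.157781 − 1.147131)/3 = 1.161331
T_{2}^{(2)} = 1.161331 + (1.161331 − 1.161608)/15 = 1.161313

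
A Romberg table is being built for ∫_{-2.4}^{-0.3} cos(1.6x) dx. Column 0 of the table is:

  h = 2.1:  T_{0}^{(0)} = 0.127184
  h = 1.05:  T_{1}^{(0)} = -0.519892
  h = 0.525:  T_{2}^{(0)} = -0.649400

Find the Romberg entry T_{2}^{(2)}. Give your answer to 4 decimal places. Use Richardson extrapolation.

Richardson extrapolation on the trapezoidal column (denominator 4−1=3):
T_{1}^{(1)} = -0.519892 + (-0.519892 − 0.127184)/3 = -0.735584
T_{2}^{(1)} = (4·(-0.649400) − (-0.519892)) / 3 = -0.692569
T_{2}^{(2)} = (16·(-0.692569) − (-0.735584)) / 15 = -0.689701
(Column j=1 coincides with Simpson's rule on the same nodes.)

-0.6897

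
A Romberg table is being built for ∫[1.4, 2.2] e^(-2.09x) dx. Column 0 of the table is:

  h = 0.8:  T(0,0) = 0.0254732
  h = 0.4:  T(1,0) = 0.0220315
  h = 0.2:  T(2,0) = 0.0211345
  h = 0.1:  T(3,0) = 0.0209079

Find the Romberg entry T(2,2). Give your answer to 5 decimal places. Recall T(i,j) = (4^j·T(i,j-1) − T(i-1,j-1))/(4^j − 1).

0.02083

Richardson extrapolation on the trapezoidal column (denominator 4−1=3):
T(1,1) = (4·0.0220315 − 0.0254732) / 3 = 0.0208843
T(2,1) = 0.0211345 + (0.0211345 − 0.0220315)/3 = 0.0208355
T(2,2) = 0.0208355 + (0.0208355 − 0.0208843)/15 = 0.0208322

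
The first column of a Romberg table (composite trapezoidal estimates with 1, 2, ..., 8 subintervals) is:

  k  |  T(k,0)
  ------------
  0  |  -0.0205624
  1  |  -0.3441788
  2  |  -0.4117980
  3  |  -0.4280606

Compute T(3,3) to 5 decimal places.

Richardson extrapolation on the trapezoidal column (denominator 4−1=3):
T(1,1) = (4·(-0.3441788) − (-0.0205624)) / 3 = -0.4520509
T(2,1) = (4·(-0.4117980) − (-0.3441788)) / 3 = -0.4343377
T(3,1) = (4·(-0.4280606) − (-0.4117980)) / 3 = -0.4334815
T(2,2) = (16·(-0.4343377) − (-0.4520509)) / 15 = -0.4331568
T(3,2) = (16·(-0.4334815) − (-0.4343377)) / 15 = -0.4334244
T(3,3) = -0.4334244 + (-0.4334244 − (-0.4331568))/63 = -0.4334286

-0.43343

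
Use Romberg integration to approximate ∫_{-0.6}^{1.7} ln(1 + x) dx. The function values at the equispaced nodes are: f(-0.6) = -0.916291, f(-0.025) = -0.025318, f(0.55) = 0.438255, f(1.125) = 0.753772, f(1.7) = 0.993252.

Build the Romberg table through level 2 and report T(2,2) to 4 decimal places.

T(0,0) (trapezoid, 1 panel, h=2.3000): 0.088505
T(1,0) (trapezoid, 2 panels, h=1.1500): 0.548246
T(2,0) (trapezoid, 4 panels, h=0.5750): 0.692984
T(1,1) = 0.548246 + (0.548246 − 0.088505)/3 = 0.701493
T(2,1) = 0.692984 + (0.692984 − 0.548246)/3 = 0.741230
T(2,2) = 0.741230 + (0.741230 − 0.701493)/15 = 0.743879

0.7439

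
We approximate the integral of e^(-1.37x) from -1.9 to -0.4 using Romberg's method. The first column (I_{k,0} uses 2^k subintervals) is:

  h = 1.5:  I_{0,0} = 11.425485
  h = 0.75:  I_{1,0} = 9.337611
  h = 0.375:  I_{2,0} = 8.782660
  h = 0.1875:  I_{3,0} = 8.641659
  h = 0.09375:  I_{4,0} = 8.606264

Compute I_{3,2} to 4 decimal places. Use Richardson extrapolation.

I_{2,1} = 8.782660 + (8.782660 − 9.337611)/3 = 8.597676
I_{3,1} = 8.641659 + (8.641659 − 8.782660)/3 = 8.594659
I_{3,2} = 8.594659 + (8.594659 − 8.597676)/15 = 8.594458

8.5945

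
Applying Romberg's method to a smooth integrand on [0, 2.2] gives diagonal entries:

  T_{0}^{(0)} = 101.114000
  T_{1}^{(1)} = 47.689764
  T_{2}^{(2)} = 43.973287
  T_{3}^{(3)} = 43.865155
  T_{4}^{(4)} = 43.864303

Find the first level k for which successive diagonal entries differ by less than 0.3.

|T_{1}^{(1)} − T_{0}^{(0)}| = 53.424236 ≥ 0.3
|T_{2}^{(2)} − T_{1}^{(1)}| = 3.716477 ≥ 0.3
|T_{3}^{(3)} − T_{2}^{(2)}| = 0.108132 < 0.3

k = 3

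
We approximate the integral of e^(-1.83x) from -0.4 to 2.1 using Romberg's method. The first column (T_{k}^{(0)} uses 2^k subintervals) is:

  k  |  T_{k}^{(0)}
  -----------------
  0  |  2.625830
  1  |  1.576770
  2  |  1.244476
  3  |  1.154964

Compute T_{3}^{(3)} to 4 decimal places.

1.1245

Richardson extrapolation on the trapezoidal column (denominator 4−1=3):
T_{1}^{(1)} = 1.576770 + (1.576770 − 2.625830)/3 = 1.227083
T_{2}^{(1)} = 1.244476 + (1.244476 − 1.576770)/3 = 1.133711
T_{3}^{(1)} = 1.154964 + (1.154964 − 1.244476)/3 = 1.125127
T_{2}^{(2)} = 1.133711 + (1.133711 − 1.227083)/15 = 1.127486
T_{3}^{(2)} = (16·1.125127 − 1.133711) / 15 = 1.124555
T_{3}^{(3)} = (64·1.124555 − 1.127486) / 63 = 1.124508
(Column j=1 coincides with Simpson's rule on the same nodes.)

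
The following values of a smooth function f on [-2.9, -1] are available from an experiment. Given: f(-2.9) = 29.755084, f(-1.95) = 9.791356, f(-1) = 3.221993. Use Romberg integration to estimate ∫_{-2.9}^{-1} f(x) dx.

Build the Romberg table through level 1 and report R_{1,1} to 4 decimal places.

22.8451

R_{0,0} (trapezoid, 1 panel, h=1.9000): 31.328223
R_{1,0} (trapezoid, 2 panels, h=0.9500): 24.965900
R_{1,1} = 24.965900 + (24.965900 − 31.328223)/3 = 22.845126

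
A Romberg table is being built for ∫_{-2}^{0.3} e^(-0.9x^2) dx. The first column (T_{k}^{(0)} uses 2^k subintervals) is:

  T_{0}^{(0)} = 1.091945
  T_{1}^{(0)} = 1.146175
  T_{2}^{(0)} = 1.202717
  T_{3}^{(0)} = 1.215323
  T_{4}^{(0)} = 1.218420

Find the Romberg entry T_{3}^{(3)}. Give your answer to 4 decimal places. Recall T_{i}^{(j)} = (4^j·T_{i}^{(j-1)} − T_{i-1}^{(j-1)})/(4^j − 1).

Richardson extrapolation on the trapezoidal column (denominator 4−1=3):
T_{1}^{(1)} = (4·1.146175 − 1.091945) / 3 = 1.164252
T_{2}^{(1)} = 1.202717 + (1.202717 − 1.146175)/3 = 1.221564
T_{3}^{(1)} = (4·1.215323 − 1.202717) / 3 = 1.219525
T_{2}^{(2)} = 1.221564 + (1.221564 − 1.164252)/15 = 1.225385
T_{3}^{(2)} = (16·1.219525 − 1.221564) / 15 = 1.219389
T_{3}^{(3)} = (64·1.219389 − 1.225385) / 63 = 1.219294

1.2193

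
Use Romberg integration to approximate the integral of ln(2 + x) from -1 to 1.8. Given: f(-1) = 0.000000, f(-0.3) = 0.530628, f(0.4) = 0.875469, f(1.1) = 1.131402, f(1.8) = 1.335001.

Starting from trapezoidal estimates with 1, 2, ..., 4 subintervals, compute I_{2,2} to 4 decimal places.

I_{0,0} (trapezoid, 1 panel, h=2.8000): 1.869001
I_{1,0} (trapezoid, 2 panels, h=1.4000): 2.160157
I_{2,0} (trapezoid, 4 panels, h=0.7000): 2.243500
I_{1,1} = 2.160157 + (2.160157 − 1.869001)/3 = 2.257209
I_{2,1} = 2.243500 + (2.243500 − 2.160157)/3 = 2.271281
I_{2,2} = 2.271281 + (2.271281 − 2.257209)/15 = 2.272219

2.2722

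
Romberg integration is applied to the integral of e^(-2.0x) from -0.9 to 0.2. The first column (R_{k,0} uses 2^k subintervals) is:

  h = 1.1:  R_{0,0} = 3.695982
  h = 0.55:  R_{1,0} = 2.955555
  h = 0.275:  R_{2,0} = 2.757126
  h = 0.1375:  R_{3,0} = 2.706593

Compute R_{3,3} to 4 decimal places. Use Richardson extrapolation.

2.6897

Richardson extrapolation on the trapezoidal column (denominator 4−1=3):
R_{1,1} = (4·2.955555 − 3.695982) / 3 = 2.708746
R_{2,1} = 2.757126 + (2.757126 − 2.955555)/3 = 2.690983
R_{3,1} = 2.706593 + (2.706593 − 2.757126)/3 = 2.689749
R_{2,2} = (16·2.690983 − 2.708746) / 15 = 2.689799
R_{3,2} = 2.689749 + (2.689749 − 2.690983)/15 = 2.689667
R_{3,3} = (64·2.689667 − 2.689799) / 63 = 2.689665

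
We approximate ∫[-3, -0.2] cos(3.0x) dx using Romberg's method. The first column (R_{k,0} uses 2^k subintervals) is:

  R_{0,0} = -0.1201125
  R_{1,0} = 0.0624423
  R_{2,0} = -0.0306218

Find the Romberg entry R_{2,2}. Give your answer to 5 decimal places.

R_{1,1} = (4·0.0624423 − (-0.1201125)) / 3 = 0.1232939
R_{2,1} = (4·(-0.0306218) − 0.0624423) / 3 = -0.0616432
R_{2,2} = -0.0616432 + (-0.0616432 − 0.1232939)/15 = -0.0739723
(Column j=1 coincides with Simpson's rule on the same nodes.)

-0.07397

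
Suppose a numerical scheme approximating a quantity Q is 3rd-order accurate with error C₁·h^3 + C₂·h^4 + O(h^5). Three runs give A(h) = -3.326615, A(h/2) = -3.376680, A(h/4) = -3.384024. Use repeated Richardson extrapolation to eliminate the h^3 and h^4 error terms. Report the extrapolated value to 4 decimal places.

-3.3852

First eliminate the h^3 term (factor 2^3 = 8):
  B₁ = (8·(-3.376680) − (-3.326615))/7 = -3.383832
  B₂ = (8·(-3.384024) − (-3.376680))/7 = -3.385073
Then eliminate the h^4 term (factor 2^4 = 16):
  (16·(-3.385073) − (-3.383832))/15 = -3.385156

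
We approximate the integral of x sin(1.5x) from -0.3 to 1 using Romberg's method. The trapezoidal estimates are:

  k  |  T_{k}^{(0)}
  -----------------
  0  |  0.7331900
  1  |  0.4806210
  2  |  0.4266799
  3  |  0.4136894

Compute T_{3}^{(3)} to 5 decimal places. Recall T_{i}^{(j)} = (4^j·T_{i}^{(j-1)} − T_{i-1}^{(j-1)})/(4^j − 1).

T_{1}^{(1)} = (4·0.4806210 − 0.7331900) / 3 = 0.3964313
T_{2}^{(1)} = (4·0.4266799 − 0.4806210) / 3 = 0.4086995
T_{3}^{(1)} = 0.4136894 + (0.4136894 − 0.4266799)/3 = 0.4093592
T_{2}^{(2)} = (16·0.4086995 − 0.3964313) / 15 = 0.4095174
T_{3}^{(2)} = (16·0.4093592 − 0.4086995) / 15 = 0.4094032
T_{3}^{(3)} = (64·0.4094032 − 0.4095174) / 63 = 0.4094014

0.40940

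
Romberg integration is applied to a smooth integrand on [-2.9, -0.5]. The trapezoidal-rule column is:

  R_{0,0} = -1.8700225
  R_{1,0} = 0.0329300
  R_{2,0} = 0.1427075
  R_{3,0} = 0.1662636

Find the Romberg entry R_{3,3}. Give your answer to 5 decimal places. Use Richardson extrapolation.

R_{1,1} = (4·0.0329300 − (-1.8700225)) / 3 = 0.6672475
R_{2,1} = 0.1427075 + (0.1427075 − 0.0329300)/3 = 0.1793000
R_{3,1} = 0.1662636 + (0.1662636 − 0.1427075)/3 = 0.1741156
R_{2,2} = (16·0.1793000 − 0.6672475) / 15 = 0.1467702
R_{3,2} = 0.1741156 + (0.1741156 − 0.1793000)/15 = 0.1737700
R_{3,3} = 0.1737700 + (0.1737700 − 0.1467702)/63 = 0.1741986

0.17420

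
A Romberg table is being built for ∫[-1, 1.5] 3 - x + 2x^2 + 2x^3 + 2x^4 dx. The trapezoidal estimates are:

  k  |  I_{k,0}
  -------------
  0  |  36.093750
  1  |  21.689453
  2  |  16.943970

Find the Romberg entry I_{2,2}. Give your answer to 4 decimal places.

Richardson extrapolation on the trapezoidal column (denominator 4−1=3):
I_{1,1} = (4·21.689453 − 36.093750) / 3 = 16.888021
I_{2,1} = 16.943970 + (16.943970 − 21.689453)/3 = 15.362142
I_{2,2} = (16·15.362142 − 16.888021) / 15 = 15.260417

15.2604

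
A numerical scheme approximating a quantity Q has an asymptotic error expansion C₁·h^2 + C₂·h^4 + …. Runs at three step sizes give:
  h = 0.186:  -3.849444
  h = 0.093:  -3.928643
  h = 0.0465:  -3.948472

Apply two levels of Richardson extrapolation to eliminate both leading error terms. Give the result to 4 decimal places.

First eliminate the h^2 term (factor 2^2 = 4):
  B₁ = (4·(-3.928643) − (-3.849444))/3 = -3.955043
  B₂ = (4·(-3.948472) − (-3.928643))/3 = -3.955082
Then eliminate the h^4 term (factor 2^4 = 16):
  (16·(-3.955082) − (-3.955043))/15 = -3.955085

-3.9551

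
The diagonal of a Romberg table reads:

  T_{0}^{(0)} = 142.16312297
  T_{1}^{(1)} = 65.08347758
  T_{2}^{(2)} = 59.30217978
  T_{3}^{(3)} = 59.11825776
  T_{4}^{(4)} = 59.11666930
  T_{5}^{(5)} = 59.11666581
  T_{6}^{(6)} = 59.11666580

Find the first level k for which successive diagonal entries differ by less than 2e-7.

k = 6

|T_{1}^{(1)} − T_{0}^{(0)}| = 77.07964539 ≥ 2e-7
|T_{2}^{(2)} − T_{1}^{(1)}| = 5.78129780 ≥ 2e-7
|T_{3}^{(3)} − T_{2}^{(2)}| = 0.18392202 ≥ 2e-7
|T_{4}^{(4)} − T_{3}^{(3)}| = 0.00158846 ≥ 2e-7
|T_{5}^{(5)} − T_{4}^{(4)}| = 0.00000349 ≥ 2e-7
|T_{6}^{(6)} − T_{5}^{(5)}| = 0.00000001 < 2e-7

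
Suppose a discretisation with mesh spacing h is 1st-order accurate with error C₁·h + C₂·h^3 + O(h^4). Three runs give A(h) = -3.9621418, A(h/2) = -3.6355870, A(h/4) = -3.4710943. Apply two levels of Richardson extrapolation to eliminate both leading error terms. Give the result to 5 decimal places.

-3.30625

First eliminate the h term (factor 2^1 = 2):
  B₁ = (2·(-3.6355870) − (-3.9621418))/1 = -3.3090322
  B₂ = (2·(-3.4710943) − (-3.6355870))/1 = -3.3066016
Then eliminate the h^3 term (factor 2^3 = 8):
  (8·(-3.3066016) − (-3.3090322))/7 = -3.3062544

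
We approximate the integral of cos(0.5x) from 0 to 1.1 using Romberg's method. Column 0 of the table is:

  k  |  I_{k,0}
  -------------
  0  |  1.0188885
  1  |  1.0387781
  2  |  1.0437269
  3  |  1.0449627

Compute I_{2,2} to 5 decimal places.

I_{1,1} = (4·1.0387781 − 1.0188885) / 3 = 1.0454080
I_{2,1} = (4·1.0437269 − 1.0387781) / 3 = 1.0453765
I_{2,2} = 1.0453765 + (1.0453765 − 1.0454080)/15 = 1.0453744
(Column j=1 coincides with Simpson's rule on the same nodes.)

1.04537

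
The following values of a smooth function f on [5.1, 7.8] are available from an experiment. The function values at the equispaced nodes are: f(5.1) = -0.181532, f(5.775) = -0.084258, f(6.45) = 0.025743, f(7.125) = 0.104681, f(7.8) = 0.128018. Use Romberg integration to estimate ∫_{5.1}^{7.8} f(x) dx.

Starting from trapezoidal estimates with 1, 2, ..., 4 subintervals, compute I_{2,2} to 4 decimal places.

0.0176

I_{0,0} (trapezoid, 1 panel, h=2.7000): -0.072244
I_{1,0} (trapezoid, 2 panels, h=1.3500): -0.001369
I_{2,0} (trapezoid, 4 panels, h=0.6750): 0.013101
I_{1,1} = -0.001369 + (-0.001369 − (-0.072244))/3 = 0.022256
I_{2,1} = 0.013101 + (0.013101 − (-0.001369))/3 = 0.017924
I_{2,2} = 0.017924 + (0.017924 − 0.022256)/15 = 0.017635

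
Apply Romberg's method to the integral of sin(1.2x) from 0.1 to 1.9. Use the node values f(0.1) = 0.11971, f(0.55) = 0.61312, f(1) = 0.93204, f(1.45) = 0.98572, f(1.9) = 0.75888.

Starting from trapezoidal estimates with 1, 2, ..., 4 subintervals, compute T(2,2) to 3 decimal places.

1.370

T(0,0) (trapezoid, 1 panel, h=1.8000): 0.79073
T(1,0) (trapezoid, 2 panels, h=0.9000): 1.23420
T(2,0) (trapezoid, 4 panels, h=0.4500): 1.33658
T(1,1) = 1.23420 + (1.23420 − 0.79073)/3 = 1.38202
T(2,1) = 1.33658 + (1.33658 − 1.23420)/3 = 1.37071
T(2,2) = 1.37071 + (1.37071 − 1.38202)/15 = 1.36996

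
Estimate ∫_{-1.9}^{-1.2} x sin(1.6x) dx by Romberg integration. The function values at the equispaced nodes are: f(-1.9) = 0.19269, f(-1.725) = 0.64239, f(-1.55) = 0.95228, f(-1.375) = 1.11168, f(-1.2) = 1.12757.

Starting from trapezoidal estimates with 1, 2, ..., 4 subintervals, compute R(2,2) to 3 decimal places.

R(0,0) (trapezoid, 1 panel, h=0.7000): 0.46209
R(1,0) (trapezoid, 2 panels, h=0.3500): 0.56434
R(2,0) (trapezoid, 4 panels, h=0.1750): 0.58913
R(1,1) = 0.56434 + (0.56434 − 0.46209)/3 = 0.59842
R(2,1) = 0.58913 + (0.58913 − 0.56434)/3 = 0.59739
R(2,2) = 0.59739 + (0.59739 − 0.59842)/15 = 0.59732

0.597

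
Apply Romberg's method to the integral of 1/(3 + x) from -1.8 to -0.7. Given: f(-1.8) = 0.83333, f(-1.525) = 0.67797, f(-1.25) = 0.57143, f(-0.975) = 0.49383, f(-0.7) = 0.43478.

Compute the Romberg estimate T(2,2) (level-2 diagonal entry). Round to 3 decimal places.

T(0,0) (trapezoid, 1 panel, h=1.1000): 0.69746
T(1,0) (trapezoid, 2 panels, h=0.5500): 0.66302
T(2,0) (trapezoid, 4 panels, h=0.2750): 0.65375
T(1,1) = 0.66302 + (0.66302 − 0.69746)/3 = 0.65154
T(2,1) = 0.65375 + (0.65375 − 0.66302)/3 = 0.65066
T(2,2) = 0.65066 + (0.65066 − 0.65154)/15 = 0.65060

0.651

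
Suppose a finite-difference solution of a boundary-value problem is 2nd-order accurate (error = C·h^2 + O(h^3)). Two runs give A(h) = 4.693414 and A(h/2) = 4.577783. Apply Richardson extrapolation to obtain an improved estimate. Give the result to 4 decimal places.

4.5392

The leading error scales as h^2; refining by a factor of 2 reduces it by 2^2 = 4.
Extrapolated value = (4·A(h/2) − A(h)) / (4 − 1)
= (4·4.577783 − 4.693414) / 3
= 13.617718 / 3 = 4.539239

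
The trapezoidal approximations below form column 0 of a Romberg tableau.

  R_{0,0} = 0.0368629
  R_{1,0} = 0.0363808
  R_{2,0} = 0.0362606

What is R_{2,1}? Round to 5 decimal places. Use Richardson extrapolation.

R_{2,1} = (4·0.0362606 − 0.0363808) / 3 = 0.0362205

0.03622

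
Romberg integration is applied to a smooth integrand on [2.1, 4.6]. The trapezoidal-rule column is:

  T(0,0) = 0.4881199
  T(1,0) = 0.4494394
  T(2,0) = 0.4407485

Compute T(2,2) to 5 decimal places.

T(1,1) = (4·0.4494394 − 0.4881199) / 3 = 0.4365459
T(2,1) = 0.4407485 + (0.4407485 − 0.4494394)/3 = 0.4378515
T(2,2) = (16·0.4378515 − 0.4365459) / 15 = 0.4379385

0.43794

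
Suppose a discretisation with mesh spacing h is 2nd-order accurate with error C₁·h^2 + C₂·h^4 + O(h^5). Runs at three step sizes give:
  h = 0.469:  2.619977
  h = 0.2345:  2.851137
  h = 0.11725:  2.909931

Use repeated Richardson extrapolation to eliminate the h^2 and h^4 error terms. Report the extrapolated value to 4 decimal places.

2.9296

First eliminate the h^2 term (factor 2^2 = 4):
  B₁ = (4·2.851137 − 2.619977)/3 = 2.928190
  B₂ = (4·2.909931 − 2.851137)/3 = 2.929529
Then eliminate the h^4 term (factor 2^4 = 16):
  (16·2.929529 − 2.928190)/15 = 2.929618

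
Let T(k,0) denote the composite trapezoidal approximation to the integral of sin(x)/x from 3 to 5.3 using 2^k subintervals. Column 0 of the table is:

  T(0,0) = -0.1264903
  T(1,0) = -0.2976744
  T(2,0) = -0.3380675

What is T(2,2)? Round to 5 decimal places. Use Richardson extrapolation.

-0.35132

Richardson extrapolation on the trapezoidal column (denominator 4−1=3):
T(1,1) = (4·(-0.2976744) − (-0.1264903)) / 3 = -0.3547358
T(2,1) = -0.3380675 + (-0.3380675 − (-0.2976744))/3 = -0.3515319
T(2,2) = (16·(-0.3515319) − (-0.3547358)) / 15 = -0.3513183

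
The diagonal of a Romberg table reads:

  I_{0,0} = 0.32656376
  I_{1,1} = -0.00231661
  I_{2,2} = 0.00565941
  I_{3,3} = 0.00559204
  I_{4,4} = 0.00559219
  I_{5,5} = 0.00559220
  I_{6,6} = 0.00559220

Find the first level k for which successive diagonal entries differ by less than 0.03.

k = 2

|I_{1,1} − I_{0,0}| = 0.32888037 ≥ 0.03
|I_{2,2} − I_{1,1}| = 0.00797602 < 0.03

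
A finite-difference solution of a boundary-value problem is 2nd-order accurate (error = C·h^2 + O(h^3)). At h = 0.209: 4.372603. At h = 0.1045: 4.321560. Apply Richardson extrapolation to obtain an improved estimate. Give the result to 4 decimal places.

4.3045

Extrapolated value = (4·A(h/2) − A(h)) / (4 − 1)
= (4·4.321560 − 4.372603) / 3
= 12.913637 / 3 = 4.304546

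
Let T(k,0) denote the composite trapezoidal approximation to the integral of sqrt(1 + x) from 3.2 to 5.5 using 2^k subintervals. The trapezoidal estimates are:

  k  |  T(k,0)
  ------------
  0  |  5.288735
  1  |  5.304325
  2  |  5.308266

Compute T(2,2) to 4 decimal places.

T(1,1) = (4·5.304325 − 5.288735) / 3 = 5.309522
T(2,1) = (4·5.308266 − 5.304325) / 3 = 5.309580
T(2,2) = (16·5.309580 − 5.309522) / 15 = 5.309584

5.3096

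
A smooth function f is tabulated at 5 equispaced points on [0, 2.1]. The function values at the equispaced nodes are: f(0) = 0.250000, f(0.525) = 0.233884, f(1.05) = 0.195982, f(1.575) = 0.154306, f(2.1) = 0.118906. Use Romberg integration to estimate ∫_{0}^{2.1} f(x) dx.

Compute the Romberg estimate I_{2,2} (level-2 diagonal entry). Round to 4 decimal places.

I_{0,0} (trapezoid, 1 panel, h=2.1000): 0.387351
I_{1,0} (trapezoid, 2 panels, h=1.0500): 0.399457
I_{2,0} (trapezoid, 4 panels, h=0.5250): 0.403528
I_{1,1} = 0.399457 + (0.399457 − 0.387351)/3 = 0.403492
I_{2,1} = 0.403528 + (0.403528 − 0.399457)/3 = 0.404885
I_{2,2} = 0.404885 + (0.404885 − 0.403492)/15 = 0.404978

0.4050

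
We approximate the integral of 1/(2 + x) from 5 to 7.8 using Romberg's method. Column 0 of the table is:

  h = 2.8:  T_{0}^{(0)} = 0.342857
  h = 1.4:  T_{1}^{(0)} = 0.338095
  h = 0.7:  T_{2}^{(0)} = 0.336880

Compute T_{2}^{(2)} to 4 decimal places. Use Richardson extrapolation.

0.3365

T_{1}^{(1)} = 0.338095 + (0.338095 − 0.342857)/3 = 0.336508
T_{2}^{(1)} = 0.336880 + (0.336880 − 0.338095)/3 = 0.336475
T_{2}^{(2)} = 0.336475 + (0.336475 − 0.336508)/15 = 0.336473
(Column j=1 coincides with Simpson's rule on the same nodes.)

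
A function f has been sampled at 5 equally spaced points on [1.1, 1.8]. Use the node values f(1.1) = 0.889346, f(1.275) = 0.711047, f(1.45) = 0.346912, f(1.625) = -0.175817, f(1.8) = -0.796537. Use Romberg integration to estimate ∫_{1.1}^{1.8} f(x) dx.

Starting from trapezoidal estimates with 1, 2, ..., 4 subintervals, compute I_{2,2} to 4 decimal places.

0.1706

I_{0,0} (trapezoid, 1 panel, h=0.7000): 0.032483
I_{1,0} (trapezoid, 2 panels, h=0.3500): 0.137661
I_{2,0} (trapezoid, 4 panels, h=0.1750): 0.162496
I_{1,1} = 0.137661 + (0.137661 − 0.032483)/3 = 0.172720
I_{2,1} = 0.162496 + (0.162496 − 0.137661)/3 = 0.170774
I_{2,2} = 0.170774 + (0.170774 − 0.172720)/15 = 0.170644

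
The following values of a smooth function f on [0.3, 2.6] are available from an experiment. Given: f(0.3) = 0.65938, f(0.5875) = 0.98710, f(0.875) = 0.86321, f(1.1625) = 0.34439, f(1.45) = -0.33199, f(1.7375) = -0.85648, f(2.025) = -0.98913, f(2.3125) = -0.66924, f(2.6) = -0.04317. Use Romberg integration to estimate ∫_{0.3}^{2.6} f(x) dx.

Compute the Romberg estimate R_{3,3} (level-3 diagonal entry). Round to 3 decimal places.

-0.103

R_{0,0} (trapezoid, 1 panel, h=2.3000): 0.70864
R_{1,0} (trapezoid, 2 panels, h=1.1500): -0.02747
R_{2,0} (trapezoid, 4 panels, h=0.5750): -0.08614
R_{3,0} (trapezoid, 8 panels, h=0.2875): -0.09891
R_{1,1} = -0.02747 + (-0.02747 − 0.70864)/3 = -0.27284
R_{2,1} = -0.08614 + (-0.08614 − (-0.02747))/3 = -0.10570
R_{3,1} = -0.09891 + (-0.09891 − (-0.08614))/3 = -0.10317
R_{2,2} = -0.10570 + (-0.10570 − (-0.27284))/15 = -0.09456
R_{3,2} = -0.10317 + (-0.10317 − (-0.10570))/15 = -0.10300
R_{3,3} = -0.10300 + (-0.10300 − (-0.09456))/63 = -0.10313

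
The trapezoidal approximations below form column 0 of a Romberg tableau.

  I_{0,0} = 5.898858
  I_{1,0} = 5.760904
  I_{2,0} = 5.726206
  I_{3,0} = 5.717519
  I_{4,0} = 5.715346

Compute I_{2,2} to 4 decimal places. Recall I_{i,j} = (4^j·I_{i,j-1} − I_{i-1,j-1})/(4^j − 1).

I_{1,1} = 5.760904 + (5.760904 − 5.898858)/3 = 5.714919
I_{2,1} = 5.726206 + (5.726206 − 5.760904)/3 = 5.714640
I_{2,2} = 5.714640 + (5.714640 − 5.714919)/15 = 5.714621
(Column j=1 coincides with Simpson's rule on the same nodes.)

5.7146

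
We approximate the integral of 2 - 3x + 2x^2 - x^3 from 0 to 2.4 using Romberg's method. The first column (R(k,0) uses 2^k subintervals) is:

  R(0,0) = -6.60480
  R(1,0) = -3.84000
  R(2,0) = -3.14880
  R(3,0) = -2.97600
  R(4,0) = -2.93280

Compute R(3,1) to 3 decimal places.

R(3,1) = (4·(-2.97600) − (-3.14880)) / 3 = -2.91840

-2.918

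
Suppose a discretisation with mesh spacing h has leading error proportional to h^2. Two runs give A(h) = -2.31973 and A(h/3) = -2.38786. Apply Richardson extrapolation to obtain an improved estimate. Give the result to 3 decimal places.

-2.396

The leading error scales as h^2; refining by a factor of 3 reduces it by 3^2 = 9.
Extrapolated value = (9·A(h/3) − A(h)) / (9 − 1)
= (9·(-2.38786) − (-2.31973)) / 8
= -19.17101 / 8 = -2.39638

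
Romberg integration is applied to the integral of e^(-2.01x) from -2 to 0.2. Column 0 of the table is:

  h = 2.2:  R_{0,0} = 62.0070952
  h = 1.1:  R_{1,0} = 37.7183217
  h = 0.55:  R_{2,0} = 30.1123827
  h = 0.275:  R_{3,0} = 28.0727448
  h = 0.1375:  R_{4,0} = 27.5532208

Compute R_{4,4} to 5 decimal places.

R_{1,1} = 37.7183217 + (37.7183217 − 62.0070952)/3 = 29.6220639
R_{2,1} = (4·30.1123827 − 37.7183217) / 3 = 27.5770697
R_{3,1} = 28.0727448 + (28.0727448 − 30.1123827)/3 = 27.3928655
R_{4,1} = (4·27.5532208 − 28.0727448) / 3 = 27.3800461
R_{2,2} = 27.5770697 + (27.5770697 − 29.6220639)/15 = 27.4407368
R_{3,2} = (16·27.3928655 − 27.5770697) / 15 = 27.3805852
R_{4,2} = (16·27.3800461 − 27.3928655) / 15 = 27.3791915
R_{3,3} = (64·27.3805852 − 27.4407368) / 63 = 27.3796304
R_{4,3} = 27.3791915 + (27.3791915 − 27.3805852)/63 = 27.3791694
R_{4,4} = (256·27.3791694 − 27.3796304) / 255 = 27.3791676

27.37917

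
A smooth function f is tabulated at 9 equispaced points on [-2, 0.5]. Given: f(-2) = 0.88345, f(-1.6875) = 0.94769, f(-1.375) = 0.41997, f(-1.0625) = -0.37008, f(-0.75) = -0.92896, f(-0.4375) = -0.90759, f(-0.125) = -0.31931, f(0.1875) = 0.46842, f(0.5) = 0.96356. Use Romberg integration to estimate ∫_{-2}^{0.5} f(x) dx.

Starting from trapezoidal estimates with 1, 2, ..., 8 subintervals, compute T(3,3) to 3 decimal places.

T(0,0) (trapezoid, 1 panel, h=2.5000): 2.30876
T(1,0) (trapezoid, 2 panels, h=1.2500): -0.00682
T(2,0) (trapezoid, 4 panels, h=0.6250): 0.05950
T(3,0) (trapezoid, 8 panels, h=0.3125): 0.07301
T(1,1) = -0.00682 + (-0.00682 − 2.30876)/3 = -0.77868
T(2,1) = 0.05950 + (0.05950 − (-0.00682))/3 = 0.08161
T(3,1) = 0.07301 + (0.07301 − 0.05950)/3 = 0.07751
T(2,2) = 0.08161 + (0.08161 − (-0.77868))/15 = 0.13896
T(3,2) = 0.07751 + (0.07751 − 0.08161)/15 = 0.07724
T(3,3) = 0.07724 + (0.07724 − 0.13896)/63 = 0.07626

0.076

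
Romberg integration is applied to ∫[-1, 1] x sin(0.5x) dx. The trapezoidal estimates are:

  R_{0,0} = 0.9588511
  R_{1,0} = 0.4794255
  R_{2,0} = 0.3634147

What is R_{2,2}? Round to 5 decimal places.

Richardson extrapolation on the trapezoidal column (denominator 4−1=3):
R_{1,1} = (4·0.4794255 − 0.9588511) / 3 = 0.3196170
R_{2,1} = 0.3634147 + (0.3634147 − 0.4794255)/3 = 0.3247444
R_{2,2} = 0.3247444 + (0.3247444 − 0.3196170)/15 = 0.3250862
(Column j=1 coincides with Simpson's rule on the same nodes.)

0.32509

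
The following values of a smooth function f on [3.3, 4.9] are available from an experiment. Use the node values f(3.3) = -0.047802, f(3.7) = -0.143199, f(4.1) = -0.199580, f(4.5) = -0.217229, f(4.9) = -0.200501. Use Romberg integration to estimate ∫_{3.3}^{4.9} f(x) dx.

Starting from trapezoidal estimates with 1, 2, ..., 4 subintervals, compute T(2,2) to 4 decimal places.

T(0,0) (trapezoid, 1 panel, h=1.6000): -0.198642
T(1,0) (trapezoid, 2 panels, h=0.8000): -0.258985
T(2,0) (trapezoid, 4 panels, h=0.4000): -0.273664
T(1,1) = -0.258985 + (-0.258985 − (-0.198642))/3 = -0.279099
T(2,1) = -0.273664 + (-0.273664 − (-0.258985))/3 = -0.278557
T(2,2) = -0.278557 + (-0.278557 − (-0.279099))/15 = -0.278521

-0.2785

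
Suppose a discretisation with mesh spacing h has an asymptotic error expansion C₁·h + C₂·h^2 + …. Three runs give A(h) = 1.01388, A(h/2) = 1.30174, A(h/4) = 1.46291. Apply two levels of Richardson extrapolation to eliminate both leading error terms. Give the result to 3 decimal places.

First eliminate the h term (factor 2^1 = 2):
  B₁ = (2·1.30174 − 1.01388)/1 = 1.58960
  B₂ = (2·1.46291 − 1.30174)/1 = 1.62408
Then eliminate the h^2 term (factor 2^2 = 4):
  (4·1.62408 − 1.58960)/3 = 1.63557

1.636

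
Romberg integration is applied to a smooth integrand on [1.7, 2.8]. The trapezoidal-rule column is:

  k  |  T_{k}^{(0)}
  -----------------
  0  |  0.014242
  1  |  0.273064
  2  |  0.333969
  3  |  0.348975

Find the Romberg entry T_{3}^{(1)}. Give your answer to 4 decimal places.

T_{3}^{(1)} = 0.348975 + (0.348975 − 0.333969)/3 = 0.353977
(Column j=1 coincides with Simpson's rule on the same nodes.)

0.3540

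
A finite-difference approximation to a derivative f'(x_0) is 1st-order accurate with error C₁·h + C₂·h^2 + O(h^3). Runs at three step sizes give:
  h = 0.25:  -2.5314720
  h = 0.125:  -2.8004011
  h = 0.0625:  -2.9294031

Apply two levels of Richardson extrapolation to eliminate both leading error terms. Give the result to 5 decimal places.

First eliminate the h term (factor 2^1 = 2):
  B₁ = (2·(-2.8004011) − (-2.5314720))/1 = -3.0693302
  B₂ = (2·(-2.9294031) − (-2.8004011))/1 = -3.0584051
Then eliminate the h^2 term (factor 2^2 = 4):
  (4·(-3.0584051) − (-3.0693302))/3 = -3.0547634

-3.05476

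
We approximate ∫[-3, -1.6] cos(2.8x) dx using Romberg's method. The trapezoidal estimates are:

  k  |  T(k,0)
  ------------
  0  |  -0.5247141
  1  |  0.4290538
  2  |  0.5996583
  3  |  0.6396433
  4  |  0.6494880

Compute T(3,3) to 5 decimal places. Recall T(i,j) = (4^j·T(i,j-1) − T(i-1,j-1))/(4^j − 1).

0.65277

Richardson extrapolation on the trapezoidal column (denominator 4−1=3):
T(1,1) = (4·0.4290538 − (-0.5247141)) / 3 = 0.7469764
T(2,1) = (4·0.5996583 − 0.4290538) / 3 = 0.6565265
T(3,1) = (4·0.6396433 − 0.5996583) / 3 = 0.6529716
T(2,2) = 0.6565265 + (0.6565265 − 0.7469764)/15 = 0.6504965
T(3,2) = 0.6529716 + (0.6529716 − 0.6565265)/15 = 0.6527346
T(3,3) = 0.6527346 + (0.6527346 − 0.6504965)/63 = 0.6527701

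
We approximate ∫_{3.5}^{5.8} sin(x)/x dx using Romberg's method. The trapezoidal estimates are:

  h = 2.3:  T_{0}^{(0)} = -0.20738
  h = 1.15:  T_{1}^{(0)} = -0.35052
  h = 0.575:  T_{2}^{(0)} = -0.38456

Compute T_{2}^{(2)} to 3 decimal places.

Richardson extrapolation on the trapezoidal column (denominator 4−1=3):
T_{1}^{(1)} = -0.35052 + (-0.35052 − (-0.20738))/3 = -0.39823
T_{2}^{(1)} = (4·(-0.38456) − (-0.35052)) / 3 = -0.39591
T_{2}^{(2)} = (16·(-0.39591) − (-0.39823)) / 15 = -0.39576
(Column j=1 coincides with Simpson's rule on the same nodes.)

-0.396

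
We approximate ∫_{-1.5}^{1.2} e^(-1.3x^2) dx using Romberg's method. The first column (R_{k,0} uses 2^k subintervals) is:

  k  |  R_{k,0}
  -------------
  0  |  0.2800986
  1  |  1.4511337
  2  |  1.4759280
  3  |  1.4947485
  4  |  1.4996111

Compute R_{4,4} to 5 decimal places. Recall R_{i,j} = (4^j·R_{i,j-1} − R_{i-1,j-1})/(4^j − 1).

1.50123

R_{1,1} = 1.4511337 + (1.4511337 − 0.2800986)/3 = 1.8414787
R_{2,1} = (4·1.4759280 − 1.4511337) / 3 = 1.4841928
R_{3,1} = (4·1.4947485 − 1.4759280) / 3 = 1.5010220
R_{4,1} = 1.4996111 + (1.4996111 − 1.4947485)/3 = 1.5012320
R_{2,2} = (16·1.4841928 − 1.8414787) / 15 = 1.4603737
R_{3,2} = (16·1.5010220 − 1.4841928) / 15 = 1.5021439
R_{4,2} = (16·1.5012320 − 1.5010220) / 15 = 1.5012460
R_{3,3} = (64·1.5021439 − 1.4603737) / 63 = 1.5028069
R_{4,3} = (64·1.5012460 − 1.5021439) / 63 = 1.5012317
R_{4,4} = 1.5012317 + (1.5012317 − 1.5028069)/255 = 1.5012255
(Column j=1 coincides with Simpson's rule on the same nodes.)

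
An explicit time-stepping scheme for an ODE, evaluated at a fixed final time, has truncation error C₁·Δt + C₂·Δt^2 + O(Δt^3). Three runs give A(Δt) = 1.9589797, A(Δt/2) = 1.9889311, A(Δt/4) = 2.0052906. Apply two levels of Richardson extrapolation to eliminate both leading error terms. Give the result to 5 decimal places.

First eliminate the Δt term (factor 2^1 = 2):
  B₁ = (2·1.9889311 − 1.9589797)/1 = 2.0188825
  B₂ = (2·2.0052906 − 1.9889311)/1 = 2.0216501
Then eliminate the Δt^2 term (factor 2^2 = 4):
  (4·2.0216501 − 2.0188825)/3 = 2.0225726

2.02257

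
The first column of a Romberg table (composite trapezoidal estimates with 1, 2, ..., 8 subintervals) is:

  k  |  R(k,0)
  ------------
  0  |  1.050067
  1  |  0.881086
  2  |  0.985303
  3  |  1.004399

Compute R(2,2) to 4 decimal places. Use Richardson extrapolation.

Richardson extrapolation on the trapezoidal column (denominator 4−1=3):
R(1,1) = 0.881086 + (0.881086 − 1.050067)/3 = 0.824759
R(2,1) = 0.985303 + (0.985303 − 0.881086)/3 = 1.020042
R(2,2) = (16·1.020042 − 0.824759) / 15 = 1.033061

1.0331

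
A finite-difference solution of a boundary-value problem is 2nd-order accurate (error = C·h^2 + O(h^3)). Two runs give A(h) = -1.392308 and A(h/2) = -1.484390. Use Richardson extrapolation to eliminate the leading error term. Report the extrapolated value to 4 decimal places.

-1.5151

The leading error scales as h^2; refining by a factor of 2 reduces it by 2^2 = 4.
Extrapolated value = (4·A(h/2) − A(h)) / (4 − 1)
= (4·(-1.484390) − (-1.392308)) / 3
= -4.545252 / 3 = -1.515084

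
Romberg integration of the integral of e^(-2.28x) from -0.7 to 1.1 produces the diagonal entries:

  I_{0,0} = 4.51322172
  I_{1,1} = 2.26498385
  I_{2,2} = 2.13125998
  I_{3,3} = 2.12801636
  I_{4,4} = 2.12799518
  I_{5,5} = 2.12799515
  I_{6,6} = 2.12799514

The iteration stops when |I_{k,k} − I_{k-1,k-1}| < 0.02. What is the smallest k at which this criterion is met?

k = 3

|I_{1,1} − I_{0,0}| = 2.24823787 ≥ 0.02
|I_{2,2} − I_{1,1}| = 0.13372387 ≥ 0.02
|I_{3,3} − I_{2,2}| = 0.00324362 < 0.02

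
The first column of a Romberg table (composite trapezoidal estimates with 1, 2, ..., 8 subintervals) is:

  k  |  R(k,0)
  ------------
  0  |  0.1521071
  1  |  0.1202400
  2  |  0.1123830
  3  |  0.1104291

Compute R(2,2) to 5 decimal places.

Richardson extrapolation on the trapezoidal column (denominator 4−1=3):
R(1,1) = (4·0.1202400 − 0.1521071) / 3 = 0.1096176
R(2,1) = 0.1123830 + (0.1123830 − 0.1202400)/3 = 0.1097640
R(2,2) = 0.1097640 + (0.1097640 − 0.1096176)/15 = 0.1097738

0.10977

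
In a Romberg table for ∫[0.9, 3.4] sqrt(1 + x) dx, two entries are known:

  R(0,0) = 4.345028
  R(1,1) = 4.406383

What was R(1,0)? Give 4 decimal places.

From R(1,1) = (4·R(1,0) − R(0,0))/3, solve for R(1,0):
4·R(1,0) = 3·4.406383 + 4.345028 = 17.564177
R(1,0) = 4.391044

4.3910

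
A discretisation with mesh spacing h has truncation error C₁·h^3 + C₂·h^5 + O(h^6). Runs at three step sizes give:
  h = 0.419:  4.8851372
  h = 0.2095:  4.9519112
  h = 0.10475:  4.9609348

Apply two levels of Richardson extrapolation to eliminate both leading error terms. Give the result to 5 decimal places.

First eliminate the h^3 term (factor 2^3 = 8):
  B₁ = (8·4.9519112 − 4.8851372)/7 = 4.9614503
  B₂ = (8·4.9609348 − 4.9519112)/7 = 4.9622239
Then eliminate the h^5 term (factor 2^5 = 32):
  (32·4.9622239 − 4.9614503)/31 = 4.9622489

4.96225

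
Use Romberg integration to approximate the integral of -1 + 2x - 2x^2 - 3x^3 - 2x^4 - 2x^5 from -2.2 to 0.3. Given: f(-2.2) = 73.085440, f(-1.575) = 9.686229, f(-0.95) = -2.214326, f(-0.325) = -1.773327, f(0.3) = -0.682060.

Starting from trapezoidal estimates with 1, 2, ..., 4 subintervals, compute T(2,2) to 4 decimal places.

20.3740

T(0,0) (trapezoid, 1 panel, h=2.5000): 90.504225
T(1,0) (trapezoid, 2 panels, h=1.2500): 42.484205
T(2,0) (trapezoid, 4 panels, h=0.6250): 26.187666
T(1,1) = 42.484205 + (42.484205 − 90.504225)/3 = 26.477532
T(2,1) = 26.187666 + (26.187666 − 42.484205)/3 = 20.755486
T(2,2) = 20.755486 + (20.755486 − 26.477532)/15 = 20.374016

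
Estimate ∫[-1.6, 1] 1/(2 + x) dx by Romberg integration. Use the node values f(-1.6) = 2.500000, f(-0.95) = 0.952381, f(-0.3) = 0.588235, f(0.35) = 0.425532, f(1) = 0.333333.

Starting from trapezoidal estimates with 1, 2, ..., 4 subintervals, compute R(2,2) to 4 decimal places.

R(0,0) (trapezoid, 1 panel, h=2.6000): 3.683333
R(1,0) (trapezoid, 2 panels, h=1.3000): 2.606372
R(2,0) (trapezoid, 4 panels, h=0.6500): 2.198829
R(1,1) = 2.606372 + (2.606372 − 3.683333)/3 = 2.247385
R(2,1) = 2.198829 + (2.198829 − 2.606372)/3 = 2.062981
R(2,2) = 2.062981 + (2.062981 − 2.247385)/15 = 2.050687

2.0507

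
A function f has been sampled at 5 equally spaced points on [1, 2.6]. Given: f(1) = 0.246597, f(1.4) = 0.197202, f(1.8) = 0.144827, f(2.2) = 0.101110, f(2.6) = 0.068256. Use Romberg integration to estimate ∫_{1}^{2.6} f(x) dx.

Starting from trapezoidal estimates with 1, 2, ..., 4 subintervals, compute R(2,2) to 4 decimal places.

0.2398

R(0,0) (trapezoid, 1 panel, h=1.6000): 0.251882
R(1,0) (trapezoid, 2 panels, h=0.8000): 0.241803
R(2,0) (trapezoid, 4 panels, h=0.4000): 0.240226
R(1,1) = 0.241803 + (0.241803 − 0.251882)/3 = 0.238443
R(2,1) = 0.240226 + (0.240226 − 0.241803)/3 = 0.239700
R(2,2) = 0.239700 + (0.239700 − 0.238443)/15 = 0.239784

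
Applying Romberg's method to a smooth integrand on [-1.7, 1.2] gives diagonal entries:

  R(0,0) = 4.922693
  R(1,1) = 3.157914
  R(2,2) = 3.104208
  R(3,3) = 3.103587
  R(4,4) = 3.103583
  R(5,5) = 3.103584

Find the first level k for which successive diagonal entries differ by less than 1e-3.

k = 3

|R(1,1) − R(0,0)| = 1.764779 ≥ 1e-3
|R(2,2) − R(1,1)| = 0.053706 ≥ 1e-3
|R(3,3) − R(2,2)| = 0.000621 < 1e-3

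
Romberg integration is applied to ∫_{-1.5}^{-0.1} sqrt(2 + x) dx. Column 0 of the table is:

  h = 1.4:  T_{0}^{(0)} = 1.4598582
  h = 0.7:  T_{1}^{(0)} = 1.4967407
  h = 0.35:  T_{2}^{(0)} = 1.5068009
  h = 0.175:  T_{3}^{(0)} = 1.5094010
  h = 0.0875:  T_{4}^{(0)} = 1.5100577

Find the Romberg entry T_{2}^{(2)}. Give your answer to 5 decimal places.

1.51023

Richardson extrapolation on the trapezoidal column (denominator 4−1=3):
T_{1}^{(1)} = 1.4967407 + (1.4967407 − 1.4598582)/3 = 1.5090349
T_{2}^{(1)} = 1.5068009 + (1.5068009 − 1.4967407)/3 = 1.5101543
T_{2}^{(2)} = (16·1.5101543 − 1.5090349) / 15 = 1.5102289
(Column j=1 coincides with Simpson's rule on the same nodes.)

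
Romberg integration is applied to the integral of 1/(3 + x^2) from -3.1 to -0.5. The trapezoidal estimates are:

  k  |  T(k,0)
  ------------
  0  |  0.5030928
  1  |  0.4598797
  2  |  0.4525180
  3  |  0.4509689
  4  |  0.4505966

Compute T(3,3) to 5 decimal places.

0.45048

Richardson extrapolation on the trapezoidal column (denominator 4−1=3):
T(1,1) = (4·0.4598797 − 0.5030928) / 3 = 0.4454753
T(2,1) = 0.4525180 + (0.4525180 − 0.4598797)/3 = 0.4500641
T(3,1) = 0.4509689 + (0.4509689 − 0.4525180)/3 = 0.4504525
T(2,2) = (16·0.4500641 − 0.4454753) / 15 = 0.4503700
T(3,2) = 0.4504525 + (0.4504525 − 0.4500641)/15 = 0.4504784
T(3,3) = 0.4504784 + (0.4504784 − 0.4503700)/63 = 0.4504801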